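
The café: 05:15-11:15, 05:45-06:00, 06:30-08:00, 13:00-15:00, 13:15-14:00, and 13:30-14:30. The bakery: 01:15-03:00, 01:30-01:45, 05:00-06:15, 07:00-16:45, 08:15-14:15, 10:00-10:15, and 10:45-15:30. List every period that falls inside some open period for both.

Merge the first list: 05:15-11:15, 13:00-15:00.
Merge the second list: 01:15-03:00, 05:00-06:15, 07:00-16:45.
05:15-11:15 ∩ B → 05:15-06:15, 07:00-11:15.
13:00-15:00 ∩ B → 13:00-15:00.

05:15-06:15, 07:00-11:15, 13:00-15:00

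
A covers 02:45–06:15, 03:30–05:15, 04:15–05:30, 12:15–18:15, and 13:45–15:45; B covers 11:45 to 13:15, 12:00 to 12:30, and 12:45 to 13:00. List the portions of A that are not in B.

Merge the first list: 02:45–06:15, 12:15–18:15.
Merge the second list: 11:45–13:15.
02:45–06:15: nothing removed.
12:15–18:15 \ B = 13:15–18:15.

02:45–06:15, 13:15–18:15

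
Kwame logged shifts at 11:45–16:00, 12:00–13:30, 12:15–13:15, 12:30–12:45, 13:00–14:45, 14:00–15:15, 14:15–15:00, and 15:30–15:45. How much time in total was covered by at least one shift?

4 h 15 min

Merged: 11:45-16:00.
Length: 4 h 15 min.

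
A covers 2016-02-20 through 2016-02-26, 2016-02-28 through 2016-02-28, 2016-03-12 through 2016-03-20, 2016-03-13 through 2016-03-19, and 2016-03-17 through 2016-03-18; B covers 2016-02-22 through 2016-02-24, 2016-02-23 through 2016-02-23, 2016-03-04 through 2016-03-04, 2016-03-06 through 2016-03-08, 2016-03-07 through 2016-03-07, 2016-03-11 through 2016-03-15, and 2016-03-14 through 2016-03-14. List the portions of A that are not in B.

2016-02-20 through 2016-02-21, 2016-02-25 through 2016-02-26, 2016-02-28 through 2016-02-28, 2016-03-16 through 2016-03-20

A, merged: 2016-02-20 through 2016-02-26, 2016-02-28 through 2016-02-28, 2016-03-12 through 2016-03-20.
B, merged: 2016-02-22 through 2016-02-24, 2016-03-04 through 2016-03-04, 2016-03-06 through 2016-03-08, 2016-03-11 through 2016-03-15.
2016-02-20 through 2016-02-26 with B removed leaves 2016-02-20 through 2016-02-21, 2016-02-25 through 2016-02-26.
2016-02-28 through 2016-02-28 is untouched.
2016-03-12 through 2016-03-20 with B removed leaves 2016-03-16 through 2016-03-20.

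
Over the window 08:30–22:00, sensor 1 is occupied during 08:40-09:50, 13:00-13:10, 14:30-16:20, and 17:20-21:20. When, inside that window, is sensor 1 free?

The merged coverage is 08:40-09:50, 13:00-13:10, 14:30-16:20, 17:20-21:20.
Gaps within 08:30-22:00: 08:30-08:40, 09:50-13:00, 13:10-14:30, 16:20-17:20, 21:20-22:00.

08:30-08:40, 09:50-13:00, 13:10-14:30, 16:20-17:20, 21:20-22:00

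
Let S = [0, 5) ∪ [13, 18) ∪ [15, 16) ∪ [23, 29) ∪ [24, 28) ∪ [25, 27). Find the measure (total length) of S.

Merged: [0, 5), [13, 18), [23, 29).
Lengths: 5 + 5 + 6 = 16.

16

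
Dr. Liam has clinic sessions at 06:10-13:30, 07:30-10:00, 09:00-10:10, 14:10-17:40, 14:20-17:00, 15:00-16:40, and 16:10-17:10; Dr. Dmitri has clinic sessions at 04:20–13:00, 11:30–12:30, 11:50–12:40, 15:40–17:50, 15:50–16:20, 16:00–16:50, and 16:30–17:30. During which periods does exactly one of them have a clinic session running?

04:20–06:10, 13:00–13:30, 14:10–15:40, 17:40–17:50

First set merges to 06:10–13:30, 14:10–17:40.
Second set merges to 04:20–13:00, 15:40–17:50.
Only in the first: 13:00–13:30, 14:10–15:40.
Only in the second: 04:20–06:10, 17:40–17:50.
Together these are the periods covered by exactly one.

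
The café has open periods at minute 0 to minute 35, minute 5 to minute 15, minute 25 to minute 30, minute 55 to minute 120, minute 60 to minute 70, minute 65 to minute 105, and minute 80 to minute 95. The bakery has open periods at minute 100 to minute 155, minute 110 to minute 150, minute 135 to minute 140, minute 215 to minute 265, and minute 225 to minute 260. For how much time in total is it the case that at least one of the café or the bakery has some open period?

185 minutes

A, merged: minute 0 to minute 35, minute 55 to minute 120.
B, merged: minute 100 to minute 155, minute 215 to minute 265.
A ∪ B = minute 0 to minute 35, minute 55 to minute 155, minute 215 to minute 265.
Total: 35 minutes + 100 minutes + 50 minutes = 185 minutes.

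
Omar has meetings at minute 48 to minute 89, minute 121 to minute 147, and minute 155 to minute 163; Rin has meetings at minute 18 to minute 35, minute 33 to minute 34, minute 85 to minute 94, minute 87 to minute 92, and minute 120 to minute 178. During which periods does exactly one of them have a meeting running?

minute 18 to minute 35, minute 48 to minute 85, minute 89 to minute 94, minute 120 to minute 121, minute 147 to minute 155, minute 163 to minute 178

Second set merges to minute 18 to minute 35, minute 85 to minute 94, minute 120 to minute 178.
A \ B = minute 48 to minute 85.
B \ A = minute 18 to minute 35, minute 89 to minute 94, minute 120 to minute 121, minute 147 to minute 155, minute 163 to minute 178.
Union of the two gives the symmetric difference.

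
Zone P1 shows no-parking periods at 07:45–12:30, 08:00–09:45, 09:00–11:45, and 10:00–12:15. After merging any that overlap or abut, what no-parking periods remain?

08:00–09:45 overlaps/touches 07:45–12:30 → extend to 07:45–12:30.
09:00–11:45 overlaps/touches 07:45–12:30 → extend to 07:45–12:30.
10:00–12:15 overlaps/touches 07:45–12:30 → extend to 07:45–12:30.

07:45–12:30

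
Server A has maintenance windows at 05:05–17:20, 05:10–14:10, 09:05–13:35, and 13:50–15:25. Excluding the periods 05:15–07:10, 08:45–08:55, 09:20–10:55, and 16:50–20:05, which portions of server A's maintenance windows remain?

A, merged: 05:05–17:20.
05:05–17:20 with B removed leaves 05:05–05:15, 07:10–08:45, 08:55–09:20, 10:55–16:50.

05:05–05:15, 07:10–08:45, 08:55–09:20, 10:55–16:50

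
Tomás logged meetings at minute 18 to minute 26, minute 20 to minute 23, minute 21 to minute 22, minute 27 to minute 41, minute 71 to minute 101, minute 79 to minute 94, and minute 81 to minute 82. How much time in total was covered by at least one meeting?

Merged: minute 18 to minute 26, minute 27 to minute 41, minute 71 to minute 101.
Lengths: 8 minutes + 14 minutes + 30 minutes = 52 minutes.

52 minutes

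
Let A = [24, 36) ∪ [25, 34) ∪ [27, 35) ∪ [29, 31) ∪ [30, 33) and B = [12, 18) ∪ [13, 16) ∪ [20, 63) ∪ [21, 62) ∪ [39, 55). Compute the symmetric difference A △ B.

A, merged: [24, 36).
B, merged: [12, 18), [20, 63).
Only in the first: none.
Only in the second: [12, 18), [20, 24), [36, 63).
Together these are the periods covered by exactly one.

[12, 18) ∪ [20, 24) ∪ [36, 63)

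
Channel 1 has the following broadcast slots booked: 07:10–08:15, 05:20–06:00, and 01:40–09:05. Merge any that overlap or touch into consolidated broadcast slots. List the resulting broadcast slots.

01:40-09:05

Sort by start: 01:40-09:05, 05:20-06:00, 07:10-08:15.
05:20-06:00 overlaps/touches 01:40-09:05 → extend to 01:40-09:05.
07:10-08:15 overlaps/touches 01:40-09:05 → extend to 01:40-09:05.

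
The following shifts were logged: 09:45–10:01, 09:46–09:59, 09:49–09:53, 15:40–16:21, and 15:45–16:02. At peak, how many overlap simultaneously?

At 09:49, 3 of the intervals are simultaneously active.
No point has more.

3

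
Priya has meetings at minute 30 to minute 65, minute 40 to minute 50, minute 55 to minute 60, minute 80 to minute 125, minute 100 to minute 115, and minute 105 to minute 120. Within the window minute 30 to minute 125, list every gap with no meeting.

minute 65 to minute 80

The merged coverage is minute 30 to minute 65, minute 80 to minute 125.
Gaps within minute 30 to minute 125: minute 65 to minute 80.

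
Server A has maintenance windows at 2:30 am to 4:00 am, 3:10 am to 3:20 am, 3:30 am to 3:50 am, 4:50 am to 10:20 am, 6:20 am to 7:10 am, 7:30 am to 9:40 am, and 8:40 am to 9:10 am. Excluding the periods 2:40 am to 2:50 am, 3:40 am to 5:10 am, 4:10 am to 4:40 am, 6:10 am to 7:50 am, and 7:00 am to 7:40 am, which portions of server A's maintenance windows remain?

First set merges to 2:30 am–4:00 am, 4:50 am–10:20 am.
Second set merges to 2:40 am–2:50 am, 3:40 am–5:10 am, 6:10 am–7:50 am.
2:30 am–4:00 am minus B → 2:30 am–2:40 am, 2:50 am–3:40 am.
4:50 am–10:20 am minus B → 5:10 am–6:10 am, 7:50 am–10:20 am.

2:30 am–2:40 am, 2:50 am–3:40 am, 5:10 am–6:10 am, 7:50 am–10:20 am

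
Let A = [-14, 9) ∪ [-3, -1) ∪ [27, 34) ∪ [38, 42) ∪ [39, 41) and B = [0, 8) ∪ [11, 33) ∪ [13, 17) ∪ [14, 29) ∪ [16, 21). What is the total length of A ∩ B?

Merge the first list: [-14, 9), [27, 34), [38, 42).
Merge the second list: [0, 8), [11, 33).
A ∩ B = [0, 8), [27, 33).
Total: 8 + 6 = 14.

14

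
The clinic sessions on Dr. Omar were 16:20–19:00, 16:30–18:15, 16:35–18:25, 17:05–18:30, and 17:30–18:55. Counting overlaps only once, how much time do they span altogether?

2 h 40 min

Merged: 16:20–19:00.
Length: 2 h 40 min.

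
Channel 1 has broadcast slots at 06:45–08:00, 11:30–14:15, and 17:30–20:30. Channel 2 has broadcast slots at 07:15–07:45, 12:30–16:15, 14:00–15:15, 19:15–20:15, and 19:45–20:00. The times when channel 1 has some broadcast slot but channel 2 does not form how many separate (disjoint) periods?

Merge the second list: 07:15-07:45, 12:30-16:15, 19:15-20:15.
A \ B = 06:45-07:15, 07:45-08:00, 11:30-12:30, 17:30-19:15, 20:15-20:30.
That is 5 disjoint pieces.

5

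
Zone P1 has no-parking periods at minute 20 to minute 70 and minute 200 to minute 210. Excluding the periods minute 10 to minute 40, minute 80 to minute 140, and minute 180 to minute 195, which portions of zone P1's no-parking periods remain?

minute 40 to minute 70, minute 200 to minute 210

minute 20 to minute 70 with B removed leaves minute 40 to minute 70.
minute 200 to minute 210 is untouched.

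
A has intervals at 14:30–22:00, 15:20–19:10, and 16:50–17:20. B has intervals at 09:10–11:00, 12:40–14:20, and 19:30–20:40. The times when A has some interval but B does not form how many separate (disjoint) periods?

Merge the first list: 14:30–22:00.
A \ B = 14:30–19:30, 20:40–22:00.
That is 2 disjoint pieces.

2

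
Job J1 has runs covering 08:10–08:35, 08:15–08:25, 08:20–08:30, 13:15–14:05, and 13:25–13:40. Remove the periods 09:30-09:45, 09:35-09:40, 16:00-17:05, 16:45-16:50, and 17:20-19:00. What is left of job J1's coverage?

First set merges to 08:10–08:35, 13:15–14:05.
Second set merges to 09:30–09:45, 16:00–17:05, 17:20–19:00.
08:10–08:35: nothing removed.
13:15–14:05: nothing removed.

08:10–08:35, 13:15–14:05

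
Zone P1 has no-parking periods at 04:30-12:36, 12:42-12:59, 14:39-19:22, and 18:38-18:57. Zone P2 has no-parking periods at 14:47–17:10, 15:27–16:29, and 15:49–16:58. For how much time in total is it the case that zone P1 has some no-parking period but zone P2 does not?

10 h 43 min

Merge the first list: 04:30-12:36, 12:42-12:59, 14:39-19:22.
Merge the second list: 14:47-17:10.
A \ B = 04:30-12:36, 12:42-12:59, 14:39-14:47, 17:10-19:22.
Total: 8 h 6 min + 17 min + 8 min + 2 h 12 min = 10 h 43 min.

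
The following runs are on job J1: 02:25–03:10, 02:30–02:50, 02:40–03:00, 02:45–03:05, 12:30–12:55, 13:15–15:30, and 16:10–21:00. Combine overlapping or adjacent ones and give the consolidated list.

02:30–02:50 overlaps/touches 02:25–03:10 → extend to 02:25–03:10.
02:40–03:00 overlaps/touches 02:25–03:10 → extend to 02:25–03:10.
02:45–03:05 overlaps/touches 02:25–03:10 → extend to 02:25–03:10.
12:30–12:55 is disjoint → start new block.
13:15–15:30 is disjoint → start new block.
16:10–21:00 is disjoint → start new block.

02:25–03:10, 12:30–12:55, 13:15–15:30, 16:10–21:00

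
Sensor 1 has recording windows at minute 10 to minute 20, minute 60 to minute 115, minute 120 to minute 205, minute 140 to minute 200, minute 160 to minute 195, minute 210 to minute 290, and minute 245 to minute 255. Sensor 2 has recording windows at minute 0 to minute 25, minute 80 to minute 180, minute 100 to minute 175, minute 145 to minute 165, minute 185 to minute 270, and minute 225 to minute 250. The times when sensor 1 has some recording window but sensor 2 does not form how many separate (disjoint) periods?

Merge the first list: minute 10 to minute 20, minute 60 to minute 115, minute 120 to minute 205, minute 210 to minute 290.
Merge the second list: minute 0 to minute 25, minute 80 to minute 180, minute 185 to minute 270.
A \ B = minute 60 to minute 80, minute 180 to minute 185, minute 270 to minute 290.
That is 3 disjoint pieces.

3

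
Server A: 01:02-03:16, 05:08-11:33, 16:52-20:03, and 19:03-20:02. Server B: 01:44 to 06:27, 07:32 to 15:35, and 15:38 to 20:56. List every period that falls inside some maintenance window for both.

Merge the first list: 01:02–03:16, 05:08–11:33, 16:52–20:03.
01:02–03:16 meets the second set on 01:44–03:16.
05:08–11:33 meets the second set on 05:08–06:27, 07:32–11:33.
16:52–20:03 meets the second set on 16:52–20:03.

01:44–03:16, 05:08–06:27, 07:32–11:33, 16:52–20:03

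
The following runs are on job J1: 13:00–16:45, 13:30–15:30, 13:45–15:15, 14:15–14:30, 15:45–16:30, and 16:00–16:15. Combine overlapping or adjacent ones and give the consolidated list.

13:30–15:30 overlaps/touches 13:00–16:45 → extend to 13:00–16:45.
13:45–15:15 overlaps/touches 13:00–16:45 → extend to 13:00–16:45.
14:15–14:30 overlaps/touches 13:00–16:45 → extend to 13:00–16:45.
15:45–16:30 overlaps/touches 13:00–16:45 → extend to 13:00–16:45.
16:00–16:15 overlaps/touches 13:00–16:45 → extend to 13:00–16:45.

13:00–16:45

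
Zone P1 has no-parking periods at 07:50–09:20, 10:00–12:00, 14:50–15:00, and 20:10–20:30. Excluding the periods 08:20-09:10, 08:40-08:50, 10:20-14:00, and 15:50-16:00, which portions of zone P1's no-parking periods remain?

Second set merges to 08:20-09:10, 10:20-14:00, 15:50-16:00.
07:50-09:20 \ B = 07:50-08:20, 09:10-09:20.
10:00-12:00 \ B = 10:00-10:20.
14:50-15:00: nothing removed.
20:10-20:30: nothing removed.

07:50-08:20, 09:10-09:20, 10:00-10:20, 14:50-15:00, 20:10-20:30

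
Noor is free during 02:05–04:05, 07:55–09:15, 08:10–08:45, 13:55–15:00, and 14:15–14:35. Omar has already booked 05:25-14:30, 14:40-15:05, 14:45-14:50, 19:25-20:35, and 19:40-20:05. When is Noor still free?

02:05-04:05, 14:30-14:40

First set merges to 02:05-04:05, 07:55-09:15, 13:55-15:00.
Second set merges to 05:25-14:30, 14:40-15:05, 19:25-20:35.
02:05-04:05 is untouched.
07:55-09:15 lies entirely inside B → drops out.
13:55-15:00 with B removed leaves 14:30-14:40.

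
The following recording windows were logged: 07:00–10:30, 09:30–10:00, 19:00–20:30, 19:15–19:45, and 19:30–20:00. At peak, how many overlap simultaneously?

Walk the sorted start/end points keeping a running depth.
The depth first hits 3 at 19:30.

3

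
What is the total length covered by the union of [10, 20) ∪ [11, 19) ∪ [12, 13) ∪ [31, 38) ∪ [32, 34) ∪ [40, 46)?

Merged: [10, 20), [31, 38), [40, 46).
Lengths: 10 + 7 + 6 = 23.

23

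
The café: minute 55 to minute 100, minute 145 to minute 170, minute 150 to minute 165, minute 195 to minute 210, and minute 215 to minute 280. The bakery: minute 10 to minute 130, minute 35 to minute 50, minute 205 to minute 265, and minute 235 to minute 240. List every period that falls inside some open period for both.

minute 55 to minute 100, minute 205 to minute 210, minute 215 to minute 265

A, merged: minute 55 to minute 100, minute 145 to minute 170, minute 195 to minute 210, minute 215 to minute 280.
B, merged: minute 10 to minute 130, minute 205 to minute 265.
minute 55 to minute 100 meets the second set on minute 55 to minute 100.
minute 145 to minute 170: no overlap with the second set.
minute 195 to minute 210 meets the second set on minute 205 to minute 210.
minute 215 to minute 280 meets the second set on minute 215 to minute 265.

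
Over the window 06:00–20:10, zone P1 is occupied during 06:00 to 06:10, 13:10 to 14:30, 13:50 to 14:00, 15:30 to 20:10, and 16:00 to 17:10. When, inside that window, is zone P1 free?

After merging, the occupied span is 06:00–06:10, 13:10–14:30, 15:30–20:10.
Complement within 06:00–20:10: 06:10–13:10, 14:30–15:30.

06:10–13:10, 14:30–15:30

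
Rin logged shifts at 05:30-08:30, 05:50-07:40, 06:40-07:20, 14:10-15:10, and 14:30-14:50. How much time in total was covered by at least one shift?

Merged: 05:30-08:30, 14:10-15:10.
Lengths: 3 h + 1 h = 4 h.

4 h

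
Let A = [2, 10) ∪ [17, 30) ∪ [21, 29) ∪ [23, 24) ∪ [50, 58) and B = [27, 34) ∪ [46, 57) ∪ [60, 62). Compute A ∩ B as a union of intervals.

First set merges to [2, 10), [17, 30), [50, 58).
[2, 10) meets no B interval.
[17, 30) ∩ B → [27, 30).
[50, 58) ∩ B → [50, 57).

[27, 30) ∪ [50, 57)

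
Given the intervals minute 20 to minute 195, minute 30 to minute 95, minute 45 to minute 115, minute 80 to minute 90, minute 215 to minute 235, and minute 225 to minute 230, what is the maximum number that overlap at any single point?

Walk the sorted start/end points keeping a running depth.
The depth first hits 4 at minute 80.

4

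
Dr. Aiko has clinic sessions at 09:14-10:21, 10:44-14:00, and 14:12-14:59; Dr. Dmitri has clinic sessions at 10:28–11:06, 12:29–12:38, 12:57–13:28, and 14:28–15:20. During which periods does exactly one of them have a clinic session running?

09:14–10:21, 10:28–10:44, 11:06–12:29, 12:38–12:57, 13:28–14:00, 14:12–14:28, 14:59–15:20

Only in the first: 09:14–10:21, 11:06–12:29, 12:38–12:57, 13:28–14:00, 14:12–14:28.
Only in the second: 10:28–10:44, 14:59–15:20.
Together these are the periods covered by exactly one.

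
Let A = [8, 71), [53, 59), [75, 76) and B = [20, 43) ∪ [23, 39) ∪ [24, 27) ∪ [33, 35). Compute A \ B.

First set merges to [8, 71), [75, 76).
Second set merges to [20, 43).
[8, 71) \ B = [8, 20), [43, 71).
[75, 76): nothing removed.

[8, 20) ∪ [43, 71) ∪ [75, 76)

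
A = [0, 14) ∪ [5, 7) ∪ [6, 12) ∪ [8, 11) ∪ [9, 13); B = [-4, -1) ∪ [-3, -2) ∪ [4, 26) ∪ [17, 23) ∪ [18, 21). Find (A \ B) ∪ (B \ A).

[-4, -1) ∪ [0, 4) ∪ [14, 26)

Merge the first list: [0, 14).
Merge the second list: [-4, -1), [4, 26).
A but not B: [0, 4).
B but not A: [-4, -1), [14, 26).
Combining gives A △ B.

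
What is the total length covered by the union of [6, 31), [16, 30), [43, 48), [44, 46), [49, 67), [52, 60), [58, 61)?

48

Merged: [6, 31), [43, 48), [49, 67).
Lengths: 25 + 5 + 18 = 48.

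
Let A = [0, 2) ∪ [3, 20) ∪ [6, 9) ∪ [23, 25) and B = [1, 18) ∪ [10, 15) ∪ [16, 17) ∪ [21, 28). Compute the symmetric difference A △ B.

[0, 1) ∪ [2, 3) ∪ [18, 20) ∪ [21, 23) ∪ [25, 28)

A, merged: [0, 2), [3, 20), [23, 25).
B, merged: [1, 18), [21, 28).
A but not B: [0, 1), [18, 20).
B but not A: [2, 3), [21, 23), [25, 28).
Combining gives A △ B.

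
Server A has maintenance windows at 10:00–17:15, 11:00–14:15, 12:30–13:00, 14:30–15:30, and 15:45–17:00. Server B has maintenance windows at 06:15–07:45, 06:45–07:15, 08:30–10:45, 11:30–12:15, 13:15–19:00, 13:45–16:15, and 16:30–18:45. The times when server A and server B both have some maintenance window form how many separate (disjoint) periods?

First set merges to 10:00-17:15.
Second set merges to 06:15-07:45, 08:30-10:45, 11:30-12:15, 13:15-19:00.
A ∩ B = 10:00-10:45, 11:30-12:15, 13:15-17:15.
That is 3 disjoint pieces.

3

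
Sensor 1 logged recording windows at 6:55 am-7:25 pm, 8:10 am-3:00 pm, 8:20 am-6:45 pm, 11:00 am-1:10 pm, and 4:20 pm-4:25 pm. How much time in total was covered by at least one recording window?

Merged: 6:55 am-7:25 pm.
Length: 12 h 30 min.

12 h 30 min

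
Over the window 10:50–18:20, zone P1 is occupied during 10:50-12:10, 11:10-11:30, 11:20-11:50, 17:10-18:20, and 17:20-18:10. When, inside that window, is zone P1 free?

The merged coverage is 10:50-12:10, 17:10-18:20.
Complement within 10:50-18:20: 12:10-17:10.

12:10-17:10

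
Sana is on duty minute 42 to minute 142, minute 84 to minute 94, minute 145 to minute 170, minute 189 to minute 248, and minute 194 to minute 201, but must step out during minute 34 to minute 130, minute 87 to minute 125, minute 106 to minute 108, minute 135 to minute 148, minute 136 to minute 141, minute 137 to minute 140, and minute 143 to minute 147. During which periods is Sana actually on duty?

Merge the first list: minute 42 to minute 142, minute 145 to minute 170, minute 189 to minute 248.
Merge the second list: minute 34 to minute 130, minute 135 to minute 148.
minute 42 to minute 142 with B removed leaves minute 130 to minute 135.
minute 145 to minute 170 with B removed leaves minute 148 to minute 170.
minute 189 to minute 248 is untouched.

minute 130 to minute 135, minute 148 to minute 170, minute 189 to minute 248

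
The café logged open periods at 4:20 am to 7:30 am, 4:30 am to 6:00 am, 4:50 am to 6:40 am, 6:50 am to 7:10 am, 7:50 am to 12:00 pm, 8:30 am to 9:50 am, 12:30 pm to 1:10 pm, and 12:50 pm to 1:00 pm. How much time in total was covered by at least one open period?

8 h

Merged: 4:20 am–7:30 am, 7:50 am–12:00 pm, 12:30 pm–1:10 pm.
Lengths: 3 h 10 min + 4 h 10 min + 40 min = 8 h.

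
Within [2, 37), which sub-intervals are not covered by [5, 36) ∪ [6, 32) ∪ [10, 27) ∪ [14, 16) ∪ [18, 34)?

[2, 5) ∪ [36, 37)

Covered (merged): [5, 36).
Complement within [2, 37): [2, 5), [36, 37).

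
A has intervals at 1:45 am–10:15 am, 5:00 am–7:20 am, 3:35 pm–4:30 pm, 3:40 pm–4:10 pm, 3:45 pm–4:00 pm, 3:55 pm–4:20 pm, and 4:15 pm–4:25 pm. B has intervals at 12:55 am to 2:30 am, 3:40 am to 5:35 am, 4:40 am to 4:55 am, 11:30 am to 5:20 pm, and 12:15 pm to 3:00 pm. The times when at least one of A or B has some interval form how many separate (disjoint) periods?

Merge the first list: 1:45 am-10:15 am, 3:35 pm-4:30 pm.
Merge the second list: 12:55 am-2:30 am, 3:40 am-5:35 am, 11:30 am-5:20 pm.
A ∪ B = 12:55 am-10:15 am, 11:30 am-5:20 pm.
That is 2 disjoint pieces.

2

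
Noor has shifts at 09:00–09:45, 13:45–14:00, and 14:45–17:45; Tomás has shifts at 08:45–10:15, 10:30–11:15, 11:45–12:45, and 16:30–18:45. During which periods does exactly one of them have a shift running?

A \ B = 13:45–14:00, 14:45–16:30.
B \ A = 08:45–09:00, 09:45–10:15, 10:30–11:15, 11:45–12:45, 17:45–18:45.
Union of the two gives the symmetric difference.

08:45–09:00, 09:45–10:15, 10:30–11:15, 11:45–12:45, 13:45–14:00, 14:45–16:30, 17:45–18:45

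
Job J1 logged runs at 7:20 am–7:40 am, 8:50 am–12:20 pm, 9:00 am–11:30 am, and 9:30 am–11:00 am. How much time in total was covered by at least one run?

3 h 50 min

Merged: 7:20 am–7:40 am, 8:50 am–12:20 pm.
Lengths: 20 min + 3 h 30 min = 3 h 50 min.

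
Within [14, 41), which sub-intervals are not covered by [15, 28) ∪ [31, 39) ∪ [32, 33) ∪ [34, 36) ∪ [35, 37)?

[14, 15) ∪ [28, 31) ∪ [39, 41)

The merged coverage is [15, 28), [31, 39).
Uncovered inside [14, 41): [14, 15), [28, 31), [39, 41).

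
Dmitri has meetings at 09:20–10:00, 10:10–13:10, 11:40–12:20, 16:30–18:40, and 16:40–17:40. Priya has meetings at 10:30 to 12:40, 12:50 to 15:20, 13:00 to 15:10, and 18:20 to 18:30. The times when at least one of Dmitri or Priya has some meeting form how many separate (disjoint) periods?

3

A, merged: 09:20-10:00, 10:10-13:10, 16:30-18:40.
B, merged: 10:30-12:40, 12:50-15:20, 18:20-18:30.
A ∪ B = 09:20-10:00, 10:10-15:20, 16:30-18:40.
That is 3 disjoint pieces.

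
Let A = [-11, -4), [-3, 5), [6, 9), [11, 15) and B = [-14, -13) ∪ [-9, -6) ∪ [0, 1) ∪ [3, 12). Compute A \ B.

[-11, -4) \ B = [-11, -9), [-6, -4).
[-3, 5) \ B = [-3, 0), [1, 3).
[6, 9): entirely removed.
[11, 15) \ B = [12, 15).

[-11, -9) ∪ [-6, -4) ∪ [-3, 0) ∪ [1, 3) ∪ [12, 15)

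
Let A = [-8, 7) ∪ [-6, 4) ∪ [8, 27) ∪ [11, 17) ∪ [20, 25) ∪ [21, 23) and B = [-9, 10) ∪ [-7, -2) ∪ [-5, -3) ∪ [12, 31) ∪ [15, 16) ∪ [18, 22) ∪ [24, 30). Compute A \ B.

[10, 12)

Merge the first list: [-8, 7), [8, 27).
Merge the second list: [-9, 10), [12, 31).
[-8, 7): entirely removed.
[8, 27) \ B = [10, 12).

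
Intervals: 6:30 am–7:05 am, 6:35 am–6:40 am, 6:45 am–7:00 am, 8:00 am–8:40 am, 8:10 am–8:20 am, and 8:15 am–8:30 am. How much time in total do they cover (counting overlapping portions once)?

Merged: 6:30 am–7:05 am, 8:00 am–8:40 am.
Lengths: 35 min + 40 min = 1 h 15 min.

1 h 15 min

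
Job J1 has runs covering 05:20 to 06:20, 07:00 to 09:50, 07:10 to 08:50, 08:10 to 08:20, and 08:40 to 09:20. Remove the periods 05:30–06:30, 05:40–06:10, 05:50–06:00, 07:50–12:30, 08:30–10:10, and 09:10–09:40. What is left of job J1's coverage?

05:20-05:30, 07:00-07:50

First set merges to 05:20-06:20, 07:00-09:50.
Second set merges to 05:30-06:30, 07:50-12:30.
05:20-06:20 minus B → 05:20-05:30.
07:00-09:50 minus B → 07:00-07:50.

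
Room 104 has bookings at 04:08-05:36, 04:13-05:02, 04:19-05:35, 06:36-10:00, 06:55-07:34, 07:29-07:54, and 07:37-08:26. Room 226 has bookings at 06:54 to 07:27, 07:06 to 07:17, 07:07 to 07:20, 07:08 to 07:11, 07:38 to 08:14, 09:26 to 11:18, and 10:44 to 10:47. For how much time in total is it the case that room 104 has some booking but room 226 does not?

3 h 9 min

A, merged: 04:08–05:36, 06:36–10:00.
B, merged: 06:54–07:27, 07:38–08:14, 09:26–11:18.
A \ B = 04:08–05:36, 06:36–06:54, 07:27–07:38, 08:14–09:26.
Total: 1 h 28 min + 18 min + 11 min + 1 h 12 min = 3 h 9 min.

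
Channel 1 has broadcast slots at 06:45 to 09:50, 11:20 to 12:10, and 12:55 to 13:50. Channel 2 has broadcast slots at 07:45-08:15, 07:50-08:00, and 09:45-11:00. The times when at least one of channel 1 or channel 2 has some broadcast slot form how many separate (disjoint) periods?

3

B, merged: 07:45-08:15, 09:45-11:00.
A ∪ B = 06:45-11:00, 11:20-12:10, 12:55-13:50.
That is 3 disjoint pieces.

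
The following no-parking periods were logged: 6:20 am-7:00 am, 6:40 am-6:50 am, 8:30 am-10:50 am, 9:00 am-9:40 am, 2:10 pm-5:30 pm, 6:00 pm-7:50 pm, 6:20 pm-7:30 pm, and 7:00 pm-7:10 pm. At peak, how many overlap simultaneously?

3

Walk the sorted start/end points keeping a running depth.
The depth first hits 3 at 7:00 pm.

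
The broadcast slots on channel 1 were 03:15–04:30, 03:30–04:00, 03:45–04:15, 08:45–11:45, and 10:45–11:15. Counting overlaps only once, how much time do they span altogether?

Merged: 03:15–04:30, 08:45–11:45.
Lengths: 1 h 15 min + 3 h = 4 h 15 min.

4 h 15 min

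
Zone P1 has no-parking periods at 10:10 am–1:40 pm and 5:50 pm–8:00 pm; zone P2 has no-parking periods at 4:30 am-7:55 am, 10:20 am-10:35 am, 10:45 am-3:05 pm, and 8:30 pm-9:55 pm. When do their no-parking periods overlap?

10:10 am–1:40 pm overlaps B on 10:20 am–10:35 am, 10:45 am–1:40 pm.
5:50 pm–8:00 pm falls entirely outside B.

10:20 am–10:35 am, 10:45 am–1:40 pm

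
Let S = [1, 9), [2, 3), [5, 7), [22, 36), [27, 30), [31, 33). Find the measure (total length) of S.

Merged: [1, 9), [22, 36).
Lengths: 8 + 14 = 22.

22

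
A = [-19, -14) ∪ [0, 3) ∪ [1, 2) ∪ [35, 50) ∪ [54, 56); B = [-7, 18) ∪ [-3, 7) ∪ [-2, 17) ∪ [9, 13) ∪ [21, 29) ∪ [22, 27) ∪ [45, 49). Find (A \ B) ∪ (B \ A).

[-19, -14) ∪ [-7, 0) ∪ [3, 18) ∪ [21, 29) ∪ [35, 45) ∪ [49, 50) ∪ [54, 56)

First set merges to [-19, -14), [0, 3), [35, 50), [54, 56).
Second set merges to [-7, 18), [21, 29), [45, 49).
Only in the first: [-19, -14), [35, 45), [49, 50), [54, 56).
Only in the second: [-7, 0), [3, 18), [21, 29).
Together these are the periods covered by exactly one.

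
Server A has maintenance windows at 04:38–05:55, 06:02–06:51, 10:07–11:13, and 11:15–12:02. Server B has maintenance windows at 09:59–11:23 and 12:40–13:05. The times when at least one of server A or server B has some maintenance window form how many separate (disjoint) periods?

4

A ∪ B = 04:38–05:55, 06:02–06:51, 09:59–12:02, 12:40–13:05.
That is 4 disjoint pieces.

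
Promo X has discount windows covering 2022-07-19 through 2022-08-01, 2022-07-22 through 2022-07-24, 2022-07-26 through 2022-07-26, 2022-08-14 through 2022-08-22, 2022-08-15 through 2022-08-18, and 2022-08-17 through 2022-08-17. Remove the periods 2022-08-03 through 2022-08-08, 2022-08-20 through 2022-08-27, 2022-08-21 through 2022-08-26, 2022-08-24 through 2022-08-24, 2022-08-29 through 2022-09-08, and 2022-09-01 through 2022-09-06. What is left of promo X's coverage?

2022-07-19 through 2022-08-01, 2022-08-14 through 2022-08-19

A, merged: 2022-07-19 through 2022-08-01, 2022-08-14 through 2022-08-22.
B, merged: 2022-08-03 through 2022-08-08, 2022-08-20 through 2022-08-27, 2022-08-29 through 2022-09-08.
2022-07-19 through 2022-08-01: nothing removed.
2022-08-14 through 2022-08-22 \ B = 2022-08-14 through 2022-08-19.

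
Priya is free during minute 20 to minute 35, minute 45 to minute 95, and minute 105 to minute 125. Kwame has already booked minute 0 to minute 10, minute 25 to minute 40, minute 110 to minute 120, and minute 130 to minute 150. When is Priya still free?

minute 20 to minute 35 minus B → minute 20 to minute 25.
minute 45 to minute 95: no B overlap → unchanged.
minute 105 to minute 125 minus B → minute 105 to minute 110, minute 120 to minute 125.

minute 20 to minute 25, minute 45 to minute 95, minute 105 to minute 110, minute 120 to minute 125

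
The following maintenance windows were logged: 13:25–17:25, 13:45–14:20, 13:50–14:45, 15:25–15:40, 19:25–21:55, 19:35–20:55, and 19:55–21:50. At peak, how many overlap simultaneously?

Sweep endpoints in order; track running count of active intervals.
Peak of 3 reached at 13:50.

3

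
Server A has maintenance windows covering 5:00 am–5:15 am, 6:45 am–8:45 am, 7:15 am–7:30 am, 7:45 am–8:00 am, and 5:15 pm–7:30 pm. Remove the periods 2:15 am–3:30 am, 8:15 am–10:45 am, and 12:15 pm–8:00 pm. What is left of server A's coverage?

Merge the first list: 5:00 am–5:15 am, 6:45 am–8:45 am, 5:15 pm–7:30 pm.
5:00 am–5:15 am: no B overlap → unchanged.
6:45 am–8:45 am minus B → 6:45 am–8:15 am.
5:15 pm–7:30 pm: fully covered by B → removed.

5:00 am–5:15 am, 6:45 am–8:15 am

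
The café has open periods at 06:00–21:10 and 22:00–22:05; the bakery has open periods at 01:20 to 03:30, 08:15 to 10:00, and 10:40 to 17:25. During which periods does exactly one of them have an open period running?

A but not B: 06:00-08:15, 10:00-10:40, 17:25-21:10, 22:00-22:05.
B but not A: 01:20-03:30.
Combining gives A △ B.

01:20-03:30, 06:00-08:15, 10:00-10:40, 17:25-21:10, 22:00-22:05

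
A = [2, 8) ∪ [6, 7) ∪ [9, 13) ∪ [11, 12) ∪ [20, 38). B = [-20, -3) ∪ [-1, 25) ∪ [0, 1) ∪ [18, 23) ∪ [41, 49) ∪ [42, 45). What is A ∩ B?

[2, 8) ∪ [9, 13) ∪ [20, 25)

First set merges to [2, 8), [9, 13), [20, 38).
Second set merges to [-20, -3), [-1, 25), [41, 49).
[2, 8) meets the second set on [2, 8).
[9, 13) meets the second set on [9, 13).
[20, 38) meets the second set on [20, 25).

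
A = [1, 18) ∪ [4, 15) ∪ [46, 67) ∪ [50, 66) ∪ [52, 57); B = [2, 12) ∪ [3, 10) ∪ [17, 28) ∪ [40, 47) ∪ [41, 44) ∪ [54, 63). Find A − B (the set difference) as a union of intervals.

[1, 2) ∪ [12, 17) ∪ [47, 54) ∪ [63, 67)

Merge the first list: [1, 18), [46, 67).
Merge the second list: [2, 12), [17, 28), [40, 47), [54, 63).
[1, 18) with B removed leaves [1, 2), [12, 17).
[46, 67) with B removed leaves [47, 54), [63, 67).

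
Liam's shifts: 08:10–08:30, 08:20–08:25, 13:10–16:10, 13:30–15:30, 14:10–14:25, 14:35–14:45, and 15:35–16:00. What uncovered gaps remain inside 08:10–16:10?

After merging, the occupied span is 08:10-08:30, 13:10-16:10.
Uncovered inside 08:10-16:10: 08:30-13:10.

08:30-13:10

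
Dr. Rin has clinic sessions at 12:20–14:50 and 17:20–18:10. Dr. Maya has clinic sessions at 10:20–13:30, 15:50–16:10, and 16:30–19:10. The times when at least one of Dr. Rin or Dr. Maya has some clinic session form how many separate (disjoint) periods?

3

A ∪ B = 10:20-14:50, 15:50-16:10, 16:30-19:10.
That is 3 disjoint pieces.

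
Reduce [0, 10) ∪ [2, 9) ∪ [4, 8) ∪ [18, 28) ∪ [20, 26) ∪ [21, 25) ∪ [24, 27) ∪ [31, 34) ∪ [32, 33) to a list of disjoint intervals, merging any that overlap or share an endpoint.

[2, 9) overlaps/touches [0, 10) → extend to [0, 10).
[4, 8) overlaps/touches [0, 10) → extend to [0, 10).
[18, 28) is disjoint → start new block.
[20, 26) overlaps/touches [18, 28) → extend to [18, 28).
[21, 25) overlaps/touches [18, 28) → extend to [18, 28).
[24, 27) overlaps/touches [18, 28) → extend to [18, 28).
[31, 34) is disjoint → start new block.
[32, 33) overlaps/touches [31, 34) → extend to [31, 34).

[0, 10) ∪ [18, 28) ∪ [31, 34)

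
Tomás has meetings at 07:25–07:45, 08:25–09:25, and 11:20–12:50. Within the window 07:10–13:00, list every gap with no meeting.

Covered (merged): 07:25–07:45, 08:25–09:25, 11:20–12:50.
Uncovered inside 07:10–13:00: 07:10–07:25, 07:45–08:25, 09:25–11:20, 12:50–13:00.

07:10–07:25, 07:45–08:25, 09:25–11:20, 12:50–13:00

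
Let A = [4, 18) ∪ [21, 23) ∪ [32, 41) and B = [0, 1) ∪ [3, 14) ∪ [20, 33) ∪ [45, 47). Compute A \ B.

[4, 18) minus B → [14, 18).
[21, 23): fully covered by B → removed.
[32, 41) minus B → [33, 41).

[14, 18) ∪ [33, 41)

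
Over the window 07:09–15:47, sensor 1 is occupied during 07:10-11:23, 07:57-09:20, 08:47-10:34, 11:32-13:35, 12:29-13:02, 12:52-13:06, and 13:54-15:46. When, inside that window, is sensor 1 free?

After merging, the occupied span is 07:10–11:23, 11:32–13:35, 13:54–15:46.
Complement within 07:09–15:47: 07:09–07:10, 11:23–11:32, 13:35–13:54, 15:46–15:47.

07:09–07:10, 11:23–11:32, 13:35–13:54, 15:46–15:47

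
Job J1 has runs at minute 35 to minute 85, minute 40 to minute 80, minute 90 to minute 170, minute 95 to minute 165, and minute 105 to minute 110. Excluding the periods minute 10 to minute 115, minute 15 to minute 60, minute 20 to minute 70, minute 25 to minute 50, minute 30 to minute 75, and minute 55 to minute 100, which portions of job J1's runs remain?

First set merges to minute 35 to minute 85, minute 90 to minute 170.
Second set merges to minute 10 to minute 115.
minute 35 to minute 85: entirely removed.
minute 90 to minute 170 \ B = minute 115 to minute 170.

minute 115 to minute 170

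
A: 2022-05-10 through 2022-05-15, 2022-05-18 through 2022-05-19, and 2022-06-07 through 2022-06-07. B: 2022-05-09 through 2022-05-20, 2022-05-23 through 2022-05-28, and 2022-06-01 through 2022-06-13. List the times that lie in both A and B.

2022-05-10 through 2022-05-15, 2022-05-18 through 2022-05-19, 2022-06-07 through 2022-06-07

2022-05-10 through 2022-05-15 overlaps B on 2022-05-10 through 2022-05-15.
2022-05-18 through 2022-05-19 overlaps B on 2022-05-18 through 2022-05-19.
2022-06-07 through 2022-06-07 overlaps B on 2022-06-07 through 2022-06-07.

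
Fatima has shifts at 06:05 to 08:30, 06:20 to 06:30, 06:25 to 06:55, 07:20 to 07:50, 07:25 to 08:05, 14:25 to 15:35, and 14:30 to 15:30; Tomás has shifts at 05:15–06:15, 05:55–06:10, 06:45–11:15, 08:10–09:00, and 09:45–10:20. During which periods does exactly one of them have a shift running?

First set merges to 06:05–08:30, 14:25–15:35.
Second set merges to 05:15–06:15, 06:45–11:15.
A \ B = 06:15–06:45, 14:25–15:35.
B \ A = 05:15–06:05, 08:30–11:15.
Union of the two gives the symmetric difference.

05:15–06:05, 06:15–06:45, 08:30–11:15, 14:25–15:35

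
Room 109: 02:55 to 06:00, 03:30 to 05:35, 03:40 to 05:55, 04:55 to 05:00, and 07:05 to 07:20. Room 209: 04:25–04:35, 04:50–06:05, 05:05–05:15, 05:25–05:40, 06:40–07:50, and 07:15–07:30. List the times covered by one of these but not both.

02:55–04:25, 04:35–04:50, 06:00–06:05, 06:40–07:05, 07:20–07:50

Merge the first list: 02:55–06:00, 07:05–07:20.
Merge the second list: 04:25–04:35, 04:50–06:05, 06:40–07:50.
A \ B = 02:55–04:25, 04:35–04:50.
B \ A = 06:00–06:05, 06:40–07:05, 07:20–07:50.
Union of the two gives the symmetric difference.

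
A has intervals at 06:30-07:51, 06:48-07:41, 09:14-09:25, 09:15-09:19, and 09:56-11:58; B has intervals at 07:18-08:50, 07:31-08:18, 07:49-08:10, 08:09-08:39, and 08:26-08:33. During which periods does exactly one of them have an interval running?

06:30-07:18, 07:51-08:50, 09:14-09:25, 09:56-11:58

First set merges to 06:30-07:51, 09:14-09:25, 09:56-11:58.
Second set merges to 07:18-08:50.
Only in the first: 06:30-07:18, 09:14-09:25, 09:56-11:58.
Only in the second: 07:51-08:50.
Together these are the periods covered by exactly one.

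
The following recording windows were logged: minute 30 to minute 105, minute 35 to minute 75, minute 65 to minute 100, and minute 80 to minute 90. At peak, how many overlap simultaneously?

3

At minute 65, 3 of the intervals are simultaneously active.
No point has more.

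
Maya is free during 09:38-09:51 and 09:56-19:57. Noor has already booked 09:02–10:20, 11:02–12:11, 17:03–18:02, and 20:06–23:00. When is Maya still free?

09:38-09:51: fully covered by B → removed.
09:56-19:57 minus B → 10:20-11:02, 12:11-17:03, 18:02-19:57.

10:20-11:02, 12:11-17:03, 18:02-19:57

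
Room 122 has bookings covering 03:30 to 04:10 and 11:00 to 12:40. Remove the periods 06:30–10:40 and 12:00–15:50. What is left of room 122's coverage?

03:30-04:10 is untouched.
11:00-12:40 with B removed leaves 11:00-12:00.

03:30-04:10, 11:00-12:00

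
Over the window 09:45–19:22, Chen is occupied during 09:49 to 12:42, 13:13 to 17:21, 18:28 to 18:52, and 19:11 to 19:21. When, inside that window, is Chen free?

The merged coverage is 09:49-12:42, 13:13-17:21, 18:28-18:52, 19:11-19:21.
Uncovered inside 09:45-19:22: 09:45-09:49, 12:42-13:13, 17:21-18:28, 18:52-19:11, 19:21-19:22.

09:45-09:49, 12:42-13:13, 17:21-18:28, 18:52-19:11, 19:21-19:22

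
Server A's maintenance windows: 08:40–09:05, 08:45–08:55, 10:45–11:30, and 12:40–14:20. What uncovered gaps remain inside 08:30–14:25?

After merging, the occupied span is 08:40-09:05, 10:45-11:30, 12:40-14:20.
Uncovered inside 08:30-14:25: 08:30-08:40, 09:05-10:45, 11:30-12:40, 14:20-14:25.

08:30-08:40, 09:05-10:45, 11:30-12:40, 14:20-14:25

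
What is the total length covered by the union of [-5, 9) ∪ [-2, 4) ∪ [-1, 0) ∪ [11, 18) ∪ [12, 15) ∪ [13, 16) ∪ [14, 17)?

Merged: [-5, 9), [11, 18).
Lengths: 14 + 7 = 21.

21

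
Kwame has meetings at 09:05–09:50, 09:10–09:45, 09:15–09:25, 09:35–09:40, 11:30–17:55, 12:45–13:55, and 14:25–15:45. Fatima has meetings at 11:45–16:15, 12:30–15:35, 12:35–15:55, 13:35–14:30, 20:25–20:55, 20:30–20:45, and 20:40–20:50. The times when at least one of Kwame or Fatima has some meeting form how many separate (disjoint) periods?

Merge the first list: 09:05-09:50, 11:30-17:55.
Merge the second list: 11:45-16:15, 20:25-20:55.
A ∪ B = 09:05-09:50, 11:30-17:55, 20:25-20:55.
That is 3 disjoint pieces.

3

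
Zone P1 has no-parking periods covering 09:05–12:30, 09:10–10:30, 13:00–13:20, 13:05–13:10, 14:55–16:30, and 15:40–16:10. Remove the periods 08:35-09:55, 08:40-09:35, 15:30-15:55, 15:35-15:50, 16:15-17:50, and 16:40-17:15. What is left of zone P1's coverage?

Merge the first list: 09:05–12:30, 13:00–13:20, 14:55–16:30.
Merge the second list: 08:35–09:55, 15:30–15:55, 16:15–17:50.
09:05–12:30 minus B → 09:55–12:30.
13:00–13:20: no B overlap → unchanged.
14:55–16:30 minus B → 14:55–15:30, 15:55–16:15.

09:55–12:30, 13:00–13:20, 14:55–15:30, 15:55–16:15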